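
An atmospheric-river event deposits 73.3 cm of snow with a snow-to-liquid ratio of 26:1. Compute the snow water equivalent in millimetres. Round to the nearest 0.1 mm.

SWE = snow depth / ratio = 73.3 cm / 26 = 2.819 cm = 28.2 mm.

SWE ≈ 28.2 mm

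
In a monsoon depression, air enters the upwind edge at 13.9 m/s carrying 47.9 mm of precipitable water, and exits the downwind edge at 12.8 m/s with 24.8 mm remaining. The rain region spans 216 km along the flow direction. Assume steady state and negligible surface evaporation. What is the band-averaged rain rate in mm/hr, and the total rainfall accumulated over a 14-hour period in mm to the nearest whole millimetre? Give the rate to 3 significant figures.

R ≈ 5.81 mm/hr; total ≈ 81 mm

Column moisture flux per unit crosswind length is F = V × PW.
Inflow: F_in = 13.9 × 47.9 = 665.81 mm·m/s
Outflow: F_out = 12.8 × 24.8 = 317.44 mm·m/s
Steady-state rate R = (F_in − F_out)/L = (665.81 − 317.44) / 216000 m = 1.613e-03 mm/s.
R = 1.613e-03 × 3600 = 5.81 mm/hr.
Over 14 h: total = 5.81 × 14 = 81.34 ≈ 81 mm.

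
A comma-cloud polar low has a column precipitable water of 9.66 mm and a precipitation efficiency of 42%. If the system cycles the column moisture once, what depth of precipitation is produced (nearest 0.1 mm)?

precipitation ≈ 4.1 mm

Precipitation = ε × PW = 0.42 × 9.66 = 4.1 mm.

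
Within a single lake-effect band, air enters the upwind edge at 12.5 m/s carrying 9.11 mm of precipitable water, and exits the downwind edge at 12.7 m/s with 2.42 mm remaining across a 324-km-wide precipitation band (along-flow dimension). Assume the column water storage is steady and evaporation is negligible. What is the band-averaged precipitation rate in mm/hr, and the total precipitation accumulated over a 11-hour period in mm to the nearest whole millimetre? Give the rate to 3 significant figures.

Column moisture flux per unit crosswind length is F = V × PW.
Inflow: F_in = 12.5 × 9.11 = 113.875 mm·m/s
Outflow: F_out = 12.7 × 2.42 = 30.734 mm·m/s
Steady-state rate R = (F_in − F_out)/L = (113.875 − 30.734) / 324000 m = 2.566e-04 mm/s.
R = 2.566e-04 × 3600 = 0.924 mm/hr.
Over 11 h: total = 0.924 × 11 = 10.164 ≈ 10 mm.

R ≈ 0.924 mm/hr; total ≈ 10 mm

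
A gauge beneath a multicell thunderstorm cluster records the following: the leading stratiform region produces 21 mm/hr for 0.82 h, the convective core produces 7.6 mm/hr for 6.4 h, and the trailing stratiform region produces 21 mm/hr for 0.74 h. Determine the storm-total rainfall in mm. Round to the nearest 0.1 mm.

Total = Σ Rᵢ Δtᵢ = 21 × 0.82 + 7.6 × 6.4 + 21 × 0.74
      = 17.22 + 48.64 + 15.54 = 81.4 mm.

total ≈ 81.4 mm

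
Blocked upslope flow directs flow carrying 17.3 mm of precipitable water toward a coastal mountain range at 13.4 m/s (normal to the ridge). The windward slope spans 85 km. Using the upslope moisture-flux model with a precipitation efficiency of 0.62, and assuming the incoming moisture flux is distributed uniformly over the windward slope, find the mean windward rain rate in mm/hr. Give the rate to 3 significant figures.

R ≈ 6.09 mm/hr

Incoming column moisture flux per unit ridge length: F = V × PW = 13.4 × 17.3 = 231.82 mm·m/s.
Spread over the 85 km slope with efficiency ε = 0.62: R = ε·F/W = 0.62 × 231.82 / 85000 m = 1.691e-03 mm/s.
R = 1.691e-03 × 3600 = 6.09 mm/hr.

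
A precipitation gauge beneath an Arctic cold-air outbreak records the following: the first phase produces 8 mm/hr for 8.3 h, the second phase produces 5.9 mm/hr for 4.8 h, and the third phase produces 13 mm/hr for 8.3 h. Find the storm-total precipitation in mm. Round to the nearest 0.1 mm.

Total = Σ Rᵢ Δtᵢ = 8 × 8.3 + 5.9 × 4.8 + 13 × 8.3
      = 66.4 + 28.32 + 107.9 = 202.6 mm.

total ≈ 202.6 mm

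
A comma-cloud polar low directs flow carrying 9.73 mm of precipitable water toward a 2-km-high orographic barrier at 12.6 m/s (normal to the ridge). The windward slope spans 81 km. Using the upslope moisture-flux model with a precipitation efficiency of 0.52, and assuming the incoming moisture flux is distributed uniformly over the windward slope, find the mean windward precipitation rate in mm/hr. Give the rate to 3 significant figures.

Incoming column moisture flux per unit ridge length: F = V × PW = 12.6 × 9.73 = 122.598 mm·m/s.
Spread over the 81 km slope with efficiency ε = 0.52: R = ε·F/W = 0.52 × 122.598 / 81000 m = 7.870e-04 mm/s.
R = 7.870e-04 × 3600 = 2.83 mm/hr.

R ≈ 2.83 mm/hr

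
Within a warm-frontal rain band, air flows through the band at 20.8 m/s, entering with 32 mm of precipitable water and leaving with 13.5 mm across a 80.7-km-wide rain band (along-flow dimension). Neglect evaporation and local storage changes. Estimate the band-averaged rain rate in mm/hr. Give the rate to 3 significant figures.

R ≈ 17.2 mm/hr

Column moisture flux per unit crosswind length is F = V × PW.
Inflow: F_in = 20.8 × 32 = 665.6 mm·m/s
Outflow: F_out = 20.8 × 13.5 = 280.8 mm·m/s
Steady-state rate R = (F_in − F_out)/L = (665.6 − 280.8) / 80700 m = 4.768e-03 mm/s.
R = 4.768e-03 × 3600 = 17.2 mm/hr.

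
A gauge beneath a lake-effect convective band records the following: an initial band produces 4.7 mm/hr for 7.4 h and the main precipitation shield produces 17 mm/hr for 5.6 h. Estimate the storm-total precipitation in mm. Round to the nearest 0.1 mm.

total ≈ 130.0 mm

Total = Σ Rᵢ Δtᵢ = 4.7 × 7.4 + 17 × 5.6
      = 34.78 + 95.2 = 130.0 mm.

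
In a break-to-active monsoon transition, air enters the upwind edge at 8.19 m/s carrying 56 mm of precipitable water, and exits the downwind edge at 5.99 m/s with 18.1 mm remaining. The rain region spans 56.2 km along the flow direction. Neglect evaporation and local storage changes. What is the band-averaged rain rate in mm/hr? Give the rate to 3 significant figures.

Column moisture flux per unit crosswind length is F = V × PW.
Inflow: F_in = 8.19 × 56 = 458.64 mm·m/s
Outflow: F_out = 5.99 × 18.1 = 108.419 mm·m/s
Steady-state rate R = (F_in − F_out)/L = (458.64 − 108.419) / 56200 m = 6.232e-03 mm/s.
R = 6.232e-03 × 3600 = 22.4 mm/hr.

R ≈ 22.4 mm/hr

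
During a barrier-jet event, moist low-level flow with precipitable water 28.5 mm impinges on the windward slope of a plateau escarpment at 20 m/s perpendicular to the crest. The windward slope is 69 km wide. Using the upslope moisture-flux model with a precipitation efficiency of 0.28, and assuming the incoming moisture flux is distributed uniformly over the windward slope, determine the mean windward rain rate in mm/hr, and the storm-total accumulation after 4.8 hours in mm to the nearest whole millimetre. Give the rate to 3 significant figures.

R ≈ 8.33 mm/hr; total ≈ 40 mm

Incoming column moisture flux per unit ridge length: F = V × PW = 20 × 28.5 = 570 mm·m/s.
Spread over the 69 km slope with efficiency ε = 0.28: R = ε·F/W = 0.28 × 570 / 69000 m = 2.313e-03 mm/s.
R = 2.313e-03 × 3600 = 8.33 mm/hr.
Over 4.8 h: total = 8.33 × 4.8 = 39.984 ≈ 40 mm.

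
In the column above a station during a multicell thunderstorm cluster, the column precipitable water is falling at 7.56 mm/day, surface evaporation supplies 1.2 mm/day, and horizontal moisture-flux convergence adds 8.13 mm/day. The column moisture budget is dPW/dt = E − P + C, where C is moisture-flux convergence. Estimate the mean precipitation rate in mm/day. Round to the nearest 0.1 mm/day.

P ≈ 16.9 mm/day

dPW/dt = -7.56 mm/day.
P = E + C − dPW/dt = 1.2 + (8.13) − (-7.56) = 16.9 mm/day.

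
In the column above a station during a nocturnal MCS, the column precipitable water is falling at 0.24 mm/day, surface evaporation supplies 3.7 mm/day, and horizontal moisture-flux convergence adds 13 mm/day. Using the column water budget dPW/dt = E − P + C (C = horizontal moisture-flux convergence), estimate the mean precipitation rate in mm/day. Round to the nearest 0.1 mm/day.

P ≈ 16.9 mm/day

dPW/dt = -0.24 mm/day.
P = E + C − dPW/dt = 3.7 + (13) − (-0.24) = 16.9 mm/day.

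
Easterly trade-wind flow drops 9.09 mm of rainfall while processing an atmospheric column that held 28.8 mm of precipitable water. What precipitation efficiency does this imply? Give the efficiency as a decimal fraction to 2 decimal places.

ε = rainfall / PW = 9.09 / 28.8 = 0.32.

ε ≈ 0.32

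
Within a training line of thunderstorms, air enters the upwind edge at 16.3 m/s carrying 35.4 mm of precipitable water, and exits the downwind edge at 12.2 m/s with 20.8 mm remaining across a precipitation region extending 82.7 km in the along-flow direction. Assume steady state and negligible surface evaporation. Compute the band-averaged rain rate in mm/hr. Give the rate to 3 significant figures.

Column moisture flux per unit crosswind length is F = V × PW.
Inflow: F_in = 16.3 × 35.4 = 577.02 mm·m/s
Outflow: F_out = 12.2 × 20.8 = 253.76 mm·m/s
Steady-state rate R = (F_in − F_out)/L = (577.02 − 253.76) / 82700 m = 3.909e-03 mm/s.
R = 3.909e-03 × 3600 = 14.1 mm/hr.

R ≈ 14.1 mm/hr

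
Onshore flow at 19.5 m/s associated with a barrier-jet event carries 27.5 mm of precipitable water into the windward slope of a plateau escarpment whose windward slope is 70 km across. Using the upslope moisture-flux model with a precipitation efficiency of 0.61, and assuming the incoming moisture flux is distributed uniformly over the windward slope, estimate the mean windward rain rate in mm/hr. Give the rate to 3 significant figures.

R ≈ 16.8 mm/hr

Incoming column moisture flux per unit ridge length: F = V × PW = 19.5 × 27.5 = 536.25 mm·m/s.
Spread over the 70 km slope with efficiency ε = 0.61: R = ε·F/W = 0.61 × 536.25 / 70000 m = 4.673e-03 mm/s.
R = 4.673e-03 × 3600 = 16.8 mm/hr.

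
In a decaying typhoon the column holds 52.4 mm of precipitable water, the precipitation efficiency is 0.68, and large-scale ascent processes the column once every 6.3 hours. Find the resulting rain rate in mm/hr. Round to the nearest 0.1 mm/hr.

R ≈ 5.7 mm/hr

Each overturning extracts ε × PW = 0.68 × 52.4 = 35.632 mm.
Rate = ε·PW / τ = 35.632 / 6.3 h = 5.7 mm/hr.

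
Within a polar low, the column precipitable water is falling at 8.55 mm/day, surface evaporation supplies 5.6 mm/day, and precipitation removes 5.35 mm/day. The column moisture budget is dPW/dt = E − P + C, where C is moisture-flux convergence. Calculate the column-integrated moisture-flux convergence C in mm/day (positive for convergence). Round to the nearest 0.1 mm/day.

C ≈ -8.8 mm/day

dPW/dt = -8.55 mm/day.
C = dPW/dt − E + P = (-8.55) − 5.6 + 5.35 = -8.8 mm/day.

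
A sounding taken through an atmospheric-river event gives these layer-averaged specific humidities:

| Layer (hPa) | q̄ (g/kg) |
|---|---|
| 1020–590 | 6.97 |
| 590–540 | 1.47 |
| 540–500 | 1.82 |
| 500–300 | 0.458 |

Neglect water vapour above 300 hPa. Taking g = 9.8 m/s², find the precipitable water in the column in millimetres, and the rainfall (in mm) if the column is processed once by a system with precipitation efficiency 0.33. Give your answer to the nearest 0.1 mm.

PW ≈ 33.0 mm; rainfall ≈ 10.9 mm

Precipitable water is the column-integrated vapour mass per unit area: PW = (1/g) Σ q̄ Δp, with q in kg/kg and Δp in Pa (1 kg/m² of water = 1 mm).
Layer 1020–590 hPa: Δp = 430 hPa = 43000 Pa, q̄ = 0.00697 kg/kg → 0.00697 × 43000 / 9.8 = 30.58 mm
Layer 590–540 hPa: Δp = 50 hPa = 5000 Pa, q̄ = 0.00147 kg/kg → 0.00147 × 5000 / 9.8 = 0.75 mm
Layer 540–500 hPa: Δp = 40 hPa = 4000 Pa, q̄ = 0.00182 kg/kg → 0.00182 × 4000 / 9.8 = 0.74 mm
Layer 500–300 hPa: Δp = 200 hPa = 20000 Pa, q̄ = 0.000458 kg/kg → 0.000458 × 20000 / 9.8 = 0.93 mm
PW = 30.58 + 0.75 + 0.74 + 0.93 = 33.00 ≈ 33.0 mm.
Rainfall = ε × PW = 0.33 × 33.0 = 10.9 mm.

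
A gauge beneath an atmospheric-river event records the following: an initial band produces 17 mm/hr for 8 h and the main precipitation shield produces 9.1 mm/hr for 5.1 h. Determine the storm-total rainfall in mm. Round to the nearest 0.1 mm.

Total = Σ Rᵢ Δtᵢ = 17 × 8 + 9.1 × 5.1
      = 136 + 46.41 = 182.4 mm.

total ≈ 182.4 mm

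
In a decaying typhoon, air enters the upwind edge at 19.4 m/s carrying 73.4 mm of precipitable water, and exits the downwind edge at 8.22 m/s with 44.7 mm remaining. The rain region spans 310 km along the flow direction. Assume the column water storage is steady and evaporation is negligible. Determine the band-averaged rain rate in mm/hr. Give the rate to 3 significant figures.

R ≈ 12.3 mm/hr

Column moisture flux per unit crosswind length is F = V × PW.
Inflow: F_in = 19.4 × 73.4 = 1423.96 mm·m/s
Outflow: F_out = 8.22 × 44.7 = 367.434 mm·m/s
Steady-state rate R = (F_in − F_out)/L = (1423.96 − 367.434) / 310000 m = 3.408e-03 mm/s.
R = 3.408e-03 × 3600 = 12.3 mm/hr.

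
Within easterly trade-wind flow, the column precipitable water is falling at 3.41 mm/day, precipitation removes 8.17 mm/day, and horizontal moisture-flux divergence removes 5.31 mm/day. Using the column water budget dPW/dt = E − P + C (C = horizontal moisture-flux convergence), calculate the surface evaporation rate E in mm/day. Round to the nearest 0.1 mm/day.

E ≈ 10.1 mm/day

dPW/dt = -3.41 mm/day.
E = dPW/dt + P − C = (-3.41) + 8.17 − (-5.31) = 10.1 mm/day.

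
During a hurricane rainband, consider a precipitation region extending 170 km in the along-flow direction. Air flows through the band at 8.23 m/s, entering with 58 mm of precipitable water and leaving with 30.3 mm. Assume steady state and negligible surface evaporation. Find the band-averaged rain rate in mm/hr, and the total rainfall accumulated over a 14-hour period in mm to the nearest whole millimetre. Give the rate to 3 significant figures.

Column moisture flux per unit crosswind length is F = V × PW.
Inflow: F_in = 8.23 × 58 = 477.34 mm·m/s
Outflow: F_out = 8.23 × 30.3 = 249.369 mm·m/s
Steady-state rate R = (F_in − F_out)/L = (477.34 − 249.369) / 170000 m = 1.341e-03 mm/s.
R = 1.341e-03 × 3600 = 4.83 mm/hr.
Over 14 h: total = 4.83 × 14 = 67.62 ≈ 68 mm.

R ≈ 4.83 mm/hr; total ≈ 68 mm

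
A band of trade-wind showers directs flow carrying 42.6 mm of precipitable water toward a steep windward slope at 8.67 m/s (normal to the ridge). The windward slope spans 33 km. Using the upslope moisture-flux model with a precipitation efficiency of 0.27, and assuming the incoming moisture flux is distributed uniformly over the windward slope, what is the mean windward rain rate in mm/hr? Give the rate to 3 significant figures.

R ≈ 10.9 mm/hr

Incoming column moisture flux per unit ridge length: F = V × PW = 8.67 × 42.6 = 369.342 mm·m/s.
Spread over the 33 km slope with efficiency ε = 0.27: R = ε·F/W = 0.27 × 369.342 / 33000 m = 3.022e-03 mm/s.
R = 3.022e-03 × 3600 = 10.9 mm/hr.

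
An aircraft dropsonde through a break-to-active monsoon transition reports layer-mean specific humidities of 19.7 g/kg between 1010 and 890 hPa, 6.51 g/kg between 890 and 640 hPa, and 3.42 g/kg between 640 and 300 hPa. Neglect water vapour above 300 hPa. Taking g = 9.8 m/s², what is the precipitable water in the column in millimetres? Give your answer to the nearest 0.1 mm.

Precipitable water is the column-integrated vapour mass per unit area: PW = (1/g) Σ q̄ Δp, with q in kg/kg and Δp in Pa (1 kg/m² of water = 1 mm).
Layer 1010–890 hPa: Δp = 120 hPa = 12000 Pa, q̄ = 0.0197 kg/kg → 0.0197 × 12000 / 9.8 = 24.12 mm
Layer 890–640 hPa: Δp = 250 hPa = 25000 Pa, q̄ = 0.00651 kg/kg → 0.00651 × 25000 / 9.8 = 16.61 mm
Layer 640–300 hPa: Δp = 340 hPa = 34000 Pa, q̄ = 0.00342 kg/kg → 0.00342 × 34000 / 9.8 = 11.87 mm
PW = 24.12 + 16.61 + 11.87 = 52.60 ≈ 52.6 mm.

PW ≈ 52.6 mm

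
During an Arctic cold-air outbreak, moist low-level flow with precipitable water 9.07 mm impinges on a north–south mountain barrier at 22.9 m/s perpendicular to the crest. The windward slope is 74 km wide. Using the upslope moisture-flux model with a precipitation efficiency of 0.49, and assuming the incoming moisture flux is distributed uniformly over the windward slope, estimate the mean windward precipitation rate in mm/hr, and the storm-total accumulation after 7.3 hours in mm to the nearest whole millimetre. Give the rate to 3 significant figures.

Incoming column moisture flux per unit ridge length: F = V × PW = 22.9 × 9.07 = 207.703 mm·m/s.
Spread over the 74 km slope with efficiency ε = 0.49: R = ε·F/W = 0.49 × 207.703 / 74000 m = 1.375e-03 mm/s.
R = 1.375e-03 × 3600 = 4.95 mm/hr.
Over 7.3 h: total = 4.95 × 7.3 = 36.135 ≈ 36 mm.

R ≈ 4.95 mm/hr; total ≈ 36 mm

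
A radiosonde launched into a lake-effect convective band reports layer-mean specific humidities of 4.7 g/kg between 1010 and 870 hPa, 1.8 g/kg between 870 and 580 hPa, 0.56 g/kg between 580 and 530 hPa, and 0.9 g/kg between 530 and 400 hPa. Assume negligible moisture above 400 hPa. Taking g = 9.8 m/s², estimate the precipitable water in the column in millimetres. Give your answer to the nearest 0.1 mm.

Precipitable water is the column-integrated vapour mass per unit area: PW = (1/g) Σ q̄ Δp, with q in kg/kg and Δp in Pa (1 kg/m² of water = 1 mm).
Layer 1010–870 hPa: Δp = 140 hPa = 14000 Pa, q̄ = 0.0047 kg/kg → 0.0047 × 14000 / 9.8 = 6.71 mm
Layer 870–580 hPa: Δp = 290 hPa = 29000 Pa, q̄ = 0.0018 kg/kg → 0.0018 × 29000 / 9.8 = 5.33 mm
Layer 580–530 hPa: Δp = 50 hPa = 5000 Pa, q̄ = 0.00056 kg/kg → 0.00056 × 5000 / 9.8 = 0.29 mm
Layer 530–400 hPa: Δp = 130 hPa = 13000 Pa, q̄ = 0.0009 kg/kg → 0.0009 × 13000 / 9.8 = 1.19 mm
PW = 6.71 + 5.33 + 0.29 + 1.19 = 13.52 ≈ 13.5 mm.

PW ≈ 13.5 mm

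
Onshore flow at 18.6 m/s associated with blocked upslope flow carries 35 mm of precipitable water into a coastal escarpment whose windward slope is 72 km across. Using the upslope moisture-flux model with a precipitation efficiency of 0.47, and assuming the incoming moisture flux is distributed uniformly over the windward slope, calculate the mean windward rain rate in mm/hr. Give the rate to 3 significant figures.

R ≈ 15.3 mm/hr

Incoming column moisture flux per unit ridge length: F = V × PW = 18.6 × 35 = 651 mm·m/s.
Spread over the 72 km slope with efficiency ε = 0.47: R = ε·F/W = 0.47 × 651 / 72000 m = 4.250e-03 mm/s.
R = 4.250e-03 × 3600 = 15.3 mm/hr.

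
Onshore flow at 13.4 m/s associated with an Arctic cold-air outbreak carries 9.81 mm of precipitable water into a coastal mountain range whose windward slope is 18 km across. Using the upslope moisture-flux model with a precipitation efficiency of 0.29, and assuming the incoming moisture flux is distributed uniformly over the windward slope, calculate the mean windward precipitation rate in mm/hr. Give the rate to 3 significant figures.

Incoming column moisture flux per unit ridge length: F = V × PW = 13.4 × 9.81 = 131.454 mm·m/s.
Spread over the 18 km slope with efficiency ε = 0.29: R = ε·F/W = 0.29 × 131.454 / 18000 m = 2.118e-03 mm/s.
R = 2.118e-03 × 3600 = 7.62 mm/hr.

R ≈ 7.62 mm/hr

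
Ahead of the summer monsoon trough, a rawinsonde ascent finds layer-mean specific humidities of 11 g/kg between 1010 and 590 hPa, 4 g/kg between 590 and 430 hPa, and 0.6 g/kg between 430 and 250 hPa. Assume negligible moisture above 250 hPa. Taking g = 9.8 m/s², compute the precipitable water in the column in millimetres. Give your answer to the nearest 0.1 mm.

Precipitable water is the column-integrated vapour mass per unit area: PW = (1/g) Σ q̄ Δp, with q in kg/kg and Δp in Pa (1 kg/m² of water = 1 mm).
Layer 1010–590 hPa: Δp = 420 hPa = 42000 Pa, q̄ = 0.011 kg/kg → 0.011 × 42000 / 9.8 = 47.14 mm
Layer 590–430 hPa: Δp = 160 hPa = 16000 Pa, q̄ = 0.004 kg/kg → 0.004 × 16000 / 9.8 = 6.53 mm
Layer 430–250 hPa: Δp = 180 hPa = 18000 Pa, q̄ = 0.0006 kg/kg → 0.0006 × 18000 / 9.8 = 1.10 mm
PW = 47.14 + 6.53 + 1.10 = 54.77 ≈ 54.8 mm.

PW ≈ 54.8 mm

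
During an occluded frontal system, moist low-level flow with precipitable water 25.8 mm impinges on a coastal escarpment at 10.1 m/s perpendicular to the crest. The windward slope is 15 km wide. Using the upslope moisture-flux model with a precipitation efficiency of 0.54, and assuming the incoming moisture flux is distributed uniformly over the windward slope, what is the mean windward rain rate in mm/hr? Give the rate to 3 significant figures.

Incoming column moisture flux per unit ridge length: F = V × PW = 10.1 × 25.8 = 260.58 mm·m/s.
Spread over the 15 km slope with efficiency ε = 0.54: R = ε·F/W = 0.54 × 260.58 / 15000 m = 9.381e-03 mm/s.
R = 9.381e-03 × 3600 = 33.8 mm/hr.

R ≈ 33.8 mm/hr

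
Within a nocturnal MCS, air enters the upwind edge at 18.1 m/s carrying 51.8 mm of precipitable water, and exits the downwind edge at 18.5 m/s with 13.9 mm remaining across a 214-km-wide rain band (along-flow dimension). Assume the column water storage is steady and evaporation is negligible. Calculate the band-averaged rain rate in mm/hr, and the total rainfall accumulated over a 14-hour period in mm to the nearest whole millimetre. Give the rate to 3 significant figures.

R ≈ 11.4 mm/hr; total ≈ 160 mm

Column moisture flux per unit crosswind length is F = V × PW.
Inflow: F_in = 18.1 × 51.8 = 937.58 mm·m/s
Outflow: F_out = 18.5 × 13.9 = 257.15 mm·m/s
Steady-state rate R = (F_in − F_out)/L = (937.58 − 257.15) / 214000 m = 3.180e-03 mm/s.
R = 3.180e-03 × 3600 = 11.4 mm/hr.
Over 14 h: total = 11.4 × 14 = 159.6 ≈ 160 mm.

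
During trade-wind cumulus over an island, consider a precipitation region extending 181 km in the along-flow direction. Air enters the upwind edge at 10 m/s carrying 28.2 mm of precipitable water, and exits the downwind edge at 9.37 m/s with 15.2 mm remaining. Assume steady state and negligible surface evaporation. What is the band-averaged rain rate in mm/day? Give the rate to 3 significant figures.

Column moisture flux per unit crosswind length is F = V × PW.
Inflow: F_in = 10 × 28.2 = 282 mm·m/s
Outflow: F_out = 9.37 × 15.2 = 142.424 mm·m/s
Steady-state rate R = (F_in − F_out)/L = (282 − 142.424) / 181000 m = 7.711e-04 mm/s.
R = 7.711e-04 × 3600 × 24 = 66.6 mm/day.

R ≈ 66.6 mm/day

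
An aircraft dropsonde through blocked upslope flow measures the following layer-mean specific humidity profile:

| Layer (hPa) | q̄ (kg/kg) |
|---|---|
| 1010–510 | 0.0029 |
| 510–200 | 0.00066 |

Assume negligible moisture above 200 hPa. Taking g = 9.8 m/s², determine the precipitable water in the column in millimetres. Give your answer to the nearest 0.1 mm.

Precipitable water is the column-integrated vapour mass per unit area: PW = (1/g) Σ q̄ Δp, with q in kg/kg and Δp in Pa (1 kg/m² of water = 1 mm).
Layer 1010–510 hPa: Δp = 500 hPa = 50000 Pa, q̄ = 0.0029 kg/kg → 0.0029 × 50000 / 9.8 = 14.80 mm
Layer 510–200 hPa: Δp = 310 hPa = 31000 Pa, q̄ = 0.00066 kg/kg → 0.00066 × 31000 / 9.8 = 2.09 mm
PW = 14.80 + 2.09 = 16.89 ≈ 16.9 mm.

PW ≈ 16.9 mm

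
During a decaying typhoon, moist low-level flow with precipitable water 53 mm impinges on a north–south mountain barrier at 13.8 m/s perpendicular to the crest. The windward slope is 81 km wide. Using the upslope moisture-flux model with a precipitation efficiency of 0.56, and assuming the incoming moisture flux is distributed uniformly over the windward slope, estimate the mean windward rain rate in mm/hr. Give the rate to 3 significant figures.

Incoming column moisture flux per unit ridge length: F = V × PW = 13.8 × 53 = 731.4 mm·m/s.
Spread over the 81 km slope with efficiency ε = 0.56: R = ε·F/W = 0.56 × 731.4 / 81000 m = 5.057e-03 mm/s.
R = 5.057e-03 × 3600 = 18.2 mm/hr.

R ≈ 18.2 mm/hr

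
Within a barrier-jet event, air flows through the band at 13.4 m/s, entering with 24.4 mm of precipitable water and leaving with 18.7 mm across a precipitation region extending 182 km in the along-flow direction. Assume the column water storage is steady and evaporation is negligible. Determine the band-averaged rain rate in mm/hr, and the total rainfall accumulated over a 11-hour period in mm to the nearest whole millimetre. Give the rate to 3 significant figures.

R ≈ 1.51 mm/hr; total ≈ 17 mm

Column moisture flux per unit crosswind length is F = V × PW.
Inflow: F_in = 13.4 × 24.4 = 326.96 mm·m/s
Outflow: F_out = 13.4 × 18.7 = 250.58 mm·m/s
Steady-state rate R = (F_in − F_out)/L = (326.96 − 250.58) / 182000 m = 4.197e-04 mm/s.
R = 4.197e-04 × 3600 = 1.51 mm/hr.
Over 11 h: total = 1.51 × 11 = 16.61 ≈ 17 mm.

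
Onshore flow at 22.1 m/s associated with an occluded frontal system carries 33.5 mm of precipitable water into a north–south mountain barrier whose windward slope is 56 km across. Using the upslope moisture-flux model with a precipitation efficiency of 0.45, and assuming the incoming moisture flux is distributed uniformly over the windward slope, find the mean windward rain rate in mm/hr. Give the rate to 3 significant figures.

Incoming column moisture flux per unit ridge length: F = V × PW = 22.1 × 33.5 = 740.35 mm·m/s.
Spread over the 56 km slope with efficiency ε = 0.45: R = ε·F/W = 0.45 × 740.35 / 56000 m = 5.949e-03 mm/s.
R = 5.949e-03 × 3600 = 21.4 mm/hr.

R ≈ 21.4 mm/hr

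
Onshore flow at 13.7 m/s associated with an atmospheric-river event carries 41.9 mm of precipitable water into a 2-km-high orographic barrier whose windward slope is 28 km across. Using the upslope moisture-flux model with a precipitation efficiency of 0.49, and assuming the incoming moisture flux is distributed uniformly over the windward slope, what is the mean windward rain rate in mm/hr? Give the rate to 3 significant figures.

R ≈ 36.2 mm/hr

Incoming column moisture flux per unit ridge length: F = V × PW = 13.7 × 41.9 = 574.03 mm·m/s.
Spread over the 28 km slope with efficiency ε = 0.49: R = ε·F/W = 0.49 × 574.03 / 28000 m = 1.005e-02 mm/s.
R = 1.005e-02 × 3600 = 36.2 mm/hr.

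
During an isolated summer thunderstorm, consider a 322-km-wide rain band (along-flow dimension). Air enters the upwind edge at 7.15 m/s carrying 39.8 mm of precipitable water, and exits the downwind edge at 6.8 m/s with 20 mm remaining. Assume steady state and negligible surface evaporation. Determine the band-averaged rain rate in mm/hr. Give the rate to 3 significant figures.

R ≈ 1.66 mm/hr

Column moisture flux per unit crosswind length is F = V × PW.
Inflow: F_in = 7.15 × 39.8 = 284.57 mm·m/s
Outflow: F_out = 6.8 × 20 = 136 mm·m/s
Steady-state rate R = (F_in − F_out)/L = (284.57 − 136) / 322000 m = 4.614e-04 mm/s.
R = 4.614e-04 × 3600 = 1.66 mm/hr.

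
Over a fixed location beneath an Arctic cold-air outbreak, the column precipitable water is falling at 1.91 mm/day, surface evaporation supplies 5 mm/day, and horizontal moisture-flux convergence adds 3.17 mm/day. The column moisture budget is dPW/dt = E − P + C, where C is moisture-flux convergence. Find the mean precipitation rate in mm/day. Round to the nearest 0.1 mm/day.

P ≈ 10.1 mm/day

dPW/dt = -1.91 mm/day.
P = E + C − dPW/dt = 5 + (3.17) − (-1.91) = 10.1 mm/day.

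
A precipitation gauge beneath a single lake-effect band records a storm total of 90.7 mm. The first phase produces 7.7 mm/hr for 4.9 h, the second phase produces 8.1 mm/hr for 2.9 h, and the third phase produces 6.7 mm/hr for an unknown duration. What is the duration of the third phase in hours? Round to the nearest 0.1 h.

duration ≈ 4.4 h

Known phases: 7.7 × 4.9 + 8.1 × 2.9 = 37.73 + 23.49 = 61.22 mm.
Remaining depth = 90.7 − 61.22 = 29.48 mm.
Duration = 29.48 / 6.7 = 4.4 h.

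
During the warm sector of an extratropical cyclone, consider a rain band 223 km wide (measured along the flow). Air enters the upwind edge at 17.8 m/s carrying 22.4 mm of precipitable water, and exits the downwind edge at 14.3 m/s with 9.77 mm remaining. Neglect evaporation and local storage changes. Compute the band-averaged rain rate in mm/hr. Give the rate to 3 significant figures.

R ≈ 4.18 mm/hr

Column moisture flux per unit crosswind length is F = V × PW.
Inflow: F_in = 17.8 × 22.4 = 398.72 mm·m/s
Outflow: F_out = 14.3 × 9.77 = 139.711 mm·m/s
Steady-state rate R = (F_in − F_out)/L = (398.72 − 139.711) / 223000 m = 1.161e-03 mm/s.
R = 1.161e-03 × 3600 = 4.18 mm/hr.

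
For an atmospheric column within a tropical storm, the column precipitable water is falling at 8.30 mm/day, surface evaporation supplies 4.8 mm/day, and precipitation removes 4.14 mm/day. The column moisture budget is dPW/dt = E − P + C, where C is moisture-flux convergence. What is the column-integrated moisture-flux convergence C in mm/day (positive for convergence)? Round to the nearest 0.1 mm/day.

C ≈ -9.0 mm/day

dPW/dt = -8.30 mm/day.
C = dPW/dt − E + P = (-8.30) − 4.8 + 4.14 = -9.0 mm/day.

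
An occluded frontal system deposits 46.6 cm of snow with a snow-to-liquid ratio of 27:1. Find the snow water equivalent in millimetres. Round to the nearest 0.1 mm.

SWE = snow depth / ratio = 46.6 cm / 27 = 1.726 cm = 17.3 mm.

SWE ≈ 17.3 mm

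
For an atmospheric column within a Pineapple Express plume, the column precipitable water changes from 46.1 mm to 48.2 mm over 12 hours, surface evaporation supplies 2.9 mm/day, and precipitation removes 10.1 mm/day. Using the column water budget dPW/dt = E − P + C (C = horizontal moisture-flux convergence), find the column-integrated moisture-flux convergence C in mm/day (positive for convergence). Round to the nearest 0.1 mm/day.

C ≈ 11.4 mm/day

dPW/dt = (48.2 − 46.1) mm / (12/24 day) = +4.200 mm/day.
C = dPW/dt − E + P = (+4.200) − 2.9 + 10.1 = 11.4 mm/day.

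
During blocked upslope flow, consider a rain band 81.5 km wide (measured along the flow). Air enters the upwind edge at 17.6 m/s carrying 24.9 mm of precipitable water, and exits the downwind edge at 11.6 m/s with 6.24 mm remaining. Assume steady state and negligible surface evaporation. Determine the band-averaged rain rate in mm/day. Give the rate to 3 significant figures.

Column moisture flux per unit crosswind length is F = V × PW.
Inflow: F_in = 17.6 × 24.9 = 438.24 mm·m/s
Outflow: F_out = 11.6 × 6.24 = 72.384 mm·m/s
Steady-state rate R = (F_in − F_out)/L = (438.24 − 72.384) / 81500 m = 4.489e-03 mm/s.
R = 4.489e-03 × 3600 × 24 = 388 mm/day.

R ≈ 388 mm/day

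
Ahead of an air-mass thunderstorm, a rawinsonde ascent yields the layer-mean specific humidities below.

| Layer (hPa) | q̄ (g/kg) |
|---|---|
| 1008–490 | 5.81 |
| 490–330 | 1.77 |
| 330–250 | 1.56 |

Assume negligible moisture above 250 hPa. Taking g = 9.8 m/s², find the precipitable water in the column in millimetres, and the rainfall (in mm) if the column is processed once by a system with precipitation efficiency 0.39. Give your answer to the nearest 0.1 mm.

Precipitable water is the column-integrated vapour mass per unit area: PW = (1/g) Σ q̄ Δp, with q in kg/kg and Δp in Pa (1 kg/m² of water = 1 mm).
Layer 1008–490 hPa: Δp = 518 hPa = 51800 Pa, q̄ = 0.00581 kg/kg → 0.00581 × 51800 / 9.8 = 30.71 mm
Layer 490–330 hPa: Δp = 160 hPa = 16000 Pa, q̄ = 0.00177 kg/kg → 0.00177 × 16000 / 9.8 = 2.89 mm
Layer 330–250 hPa: Δp = 80 hPa = 8000 Pa, q̄ = 0.00156 kg/kg → 0.00156 × 8000 / 9.8 = 1.27 mm
PW = 30.71 + 2.89 + 1.27 = 34.87 ≈ 34.9 mm.
Rainfall = ε × PW = 0.39 × 34.9 = 13.6 mm.

PW ≈ 34.9 mm; rainfall ≈ 13.6 mm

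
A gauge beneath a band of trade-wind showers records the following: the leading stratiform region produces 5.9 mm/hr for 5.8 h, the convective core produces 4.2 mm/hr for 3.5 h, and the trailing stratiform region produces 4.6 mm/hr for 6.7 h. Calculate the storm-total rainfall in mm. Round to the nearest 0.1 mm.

Total = Σ Rᵢ Δtᵢ = 5.9 × 5.8 + 4.2 × 3.5 + 4.6 × 6.7
      = 34.22 + 14.7 + 30.82 = 79.7 mm.

total ≈ 79.7 mm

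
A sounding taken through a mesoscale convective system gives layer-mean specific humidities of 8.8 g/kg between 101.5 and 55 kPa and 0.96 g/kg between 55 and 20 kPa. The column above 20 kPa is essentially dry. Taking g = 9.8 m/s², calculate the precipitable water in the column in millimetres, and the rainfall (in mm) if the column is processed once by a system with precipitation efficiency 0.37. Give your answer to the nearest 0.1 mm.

Precipitable water is the column-integrated vapour mass per unit area: PW = (1/g) Σ q̄ Δp, with q in kg/kg and Δp in Pa (1 kg/m² of water = 1 mm).
Layer 101.5–55 kPa: Δp = 465 hPa = 46500 Pa, q̄ = 0.0088 kg/kg → 0.0088 × 46500 / 9.8 = 41.76 mm
Layer 55–20 kPa: Δp = 350 hPa = 35000 Pa, q̄ = 0.00096 kg/kg → 0.00096 × 35000 / 9.8 = 3.43 mm
PW = 41.76 + 3.43 = 45.19 ≈ 45.2 mm.
Rainfall = ε × PW = 0.37 × 45.2 = 16.7 mm.

PW ≈ 45.2 mm; rainfall ≈ 16.7 mm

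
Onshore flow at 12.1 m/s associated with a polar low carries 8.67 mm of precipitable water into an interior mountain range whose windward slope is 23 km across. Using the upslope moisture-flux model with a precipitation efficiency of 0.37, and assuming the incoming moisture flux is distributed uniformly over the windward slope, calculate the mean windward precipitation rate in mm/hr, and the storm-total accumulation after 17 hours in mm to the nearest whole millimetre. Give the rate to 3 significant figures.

Incoming column moisture flux per unit ridge length: F = V × PW = 12.1 × 8.67 = 104.907 mm·m/s.
Spread over the 23 km slope with efficiency ε = 0.37: R = ε·F/W = 0.37 × 104.907 / 23000 m = 1.688e-03 mm/s.
R = 1.688e-03 × 3600 = 6.08 mm/hr.
Over 17 h: total = 6.08 × 17 = 103.36 ≈ 103 mm.

R ≈ 6.08 mm/hr; total ≈ 103 mm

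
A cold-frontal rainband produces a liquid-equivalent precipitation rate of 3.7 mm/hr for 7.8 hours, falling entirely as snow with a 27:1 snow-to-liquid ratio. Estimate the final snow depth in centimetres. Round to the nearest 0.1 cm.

snow depth ≈ 77.9 cm

Liquid-equivalent depth = 3.7 × 7.8 = 28.86 mm.
Snow depth = 28.86 mm × 27 = 779.22 mm = 77.9 cm.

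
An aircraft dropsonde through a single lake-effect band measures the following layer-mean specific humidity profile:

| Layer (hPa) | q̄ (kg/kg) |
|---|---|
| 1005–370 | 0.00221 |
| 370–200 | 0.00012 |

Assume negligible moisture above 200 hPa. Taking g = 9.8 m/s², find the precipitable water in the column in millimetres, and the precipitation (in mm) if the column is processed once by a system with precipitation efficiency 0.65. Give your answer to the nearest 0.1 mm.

Precipitable water is the column-integrated vapour mass per unit area: PW = (1/g) Σ q̄ Δp, with q in kg/kg and Δp in Pa (1 kg/m² of water = 1 mm).
Layer 1005–370 hPa: Δp = 635 hPa = 63500 Pa, q̄ = 0.00221 kg/kg → 0.00221 × 63500 / 9.8 = 14.32 mm
Layer 370–200 hPa: Δp = 170 hPa = 17000 Pa, q̄ = 0.00012 kg/kg → 0.00012 × 17000 / 9.8 = 0.21 mm
PW = 14.32 + 0.21 = 14.53 ≈ 14.5 mm.
Precipitation = ε × PW = 0.65 × 14.5 = 9.4 mm.

PW ≈ 14.5 mm; precipitation ≈ 9.4 mm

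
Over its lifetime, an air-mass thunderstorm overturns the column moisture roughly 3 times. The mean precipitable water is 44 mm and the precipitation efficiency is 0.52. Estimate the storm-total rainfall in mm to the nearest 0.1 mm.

rainfall ≈ 68.6 mm

Each cycle deposits ε × PW = 0.52 × 44 = 22.88 mm.
Over 3 cycles: 3 × 22.88 = 68.6 mm.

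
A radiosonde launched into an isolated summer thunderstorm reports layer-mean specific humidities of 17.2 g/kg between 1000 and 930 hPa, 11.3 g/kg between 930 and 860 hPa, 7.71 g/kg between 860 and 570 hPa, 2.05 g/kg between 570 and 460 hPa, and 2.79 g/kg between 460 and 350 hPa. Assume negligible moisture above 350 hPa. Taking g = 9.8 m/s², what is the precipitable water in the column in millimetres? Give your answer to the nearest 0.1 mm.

PW ≈ 48.6 mm

Precipitable water is the column-integrated vapour mass per unit area: PW = (1/g) Σ q̄ Δp, with q in kg/kg and Δp in Pa (1 kg/m² of water = 1 mm).
Layer 1000–930 hPa: Δp = 70 hPa = 7000 Pa, q̄ = 0.0172 kg/kg → 0.0172 × 7000 / 9.8 = 12.29 mm
Layer 930–860 hPa: Δp = 70 hPa = 7000 Pa, q̄ = 0.0113 kg/kg → 0.0113 × 7000 / 9.8 = 8.07 mm
Layer 860–570 hPa: Δp = 290 hPa = 29000 Pa, q̄ = 0.00771 kg/kg → 0.00771 × 29000 / 9.8 = 22.82 mm
Layer 570–460 hPa: Δp = 110 hPa = 11000 Pa, q̄ = 0.00205 kg/kg → 0.00205 × 11000 / 9.8 = 2.30 mm
Layer 460–350 hPa: Δp = 110 hPa = 11000 Pa, q̄ = 0.00279 kg/kg → 0.00279 × 11000 / 9.8 = 3.13 mm
PW = 12.29 + 8.07 + 22.82 + 2.30 + 3.13 = 48.61 ≈ 48.6 mm.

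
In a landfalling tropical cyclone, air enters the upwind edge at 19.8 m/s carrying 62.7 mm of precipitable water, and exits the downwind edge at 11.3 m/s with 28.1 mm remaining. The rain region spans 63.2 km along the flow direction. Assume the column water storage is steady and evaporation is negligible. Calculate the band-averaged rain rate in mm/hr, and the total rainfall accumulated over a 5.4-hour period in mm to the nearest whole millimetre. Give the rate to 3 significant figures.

Column moisture flux per unit crosswind length is F = V × PW.
Inflow: F_in = 19.8 × 62.7 = 1241.46 mm·m/s
Outflow: F_out = 11.3 × 28.1 = 317.53 mm·m/s
Steady-state rate R = (F_in − F_out)/L = (1241.46 − 317.53) / 63200 m = 1.462e-02 mm/s.
R = 1.462e-02 × 3600 = 52.6 mm/hr.
Over 5.4 h: total = 52.6 × 5.4 = 284.04 ≈ 284 mm.

R ≈ 52.6 mm/hr; total ≈ 284 mm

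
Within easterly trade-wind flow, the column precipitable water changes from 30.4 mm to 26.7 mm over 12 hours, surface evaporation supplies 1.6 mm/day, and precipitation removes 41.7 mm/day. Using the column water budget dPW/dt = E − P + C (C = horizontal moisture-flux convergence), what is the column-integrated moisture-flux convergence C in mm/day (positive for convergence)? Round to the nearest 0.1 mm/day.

C ≈ 32.7 mm/day

dPW/dt = (26.7 − 30.4) mm / (12/24 day) = -7.400 mm/day.
C = dPW/dt − E + P = (-7.400) − 1.6 + 41.7 = 32.7 mm/day.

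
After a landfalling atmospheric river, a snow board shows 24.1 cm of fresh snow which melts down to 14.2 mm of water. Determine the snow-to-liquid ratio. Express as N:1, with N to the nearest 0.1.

Ratio = snow depth / SWE = 241 mm / 14.2 mm = 17.0, i.e. 17.0:1.

ratio ≈ 17.0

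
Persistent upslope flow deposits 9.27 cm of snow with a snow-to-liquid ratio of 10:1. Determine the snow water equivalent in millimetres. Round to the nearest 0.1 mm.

SWE ≈ 9.3 mm

SWE = snow depth / ratio = 9.27 cm / 10 = 0.927 cm = 9.3 mm.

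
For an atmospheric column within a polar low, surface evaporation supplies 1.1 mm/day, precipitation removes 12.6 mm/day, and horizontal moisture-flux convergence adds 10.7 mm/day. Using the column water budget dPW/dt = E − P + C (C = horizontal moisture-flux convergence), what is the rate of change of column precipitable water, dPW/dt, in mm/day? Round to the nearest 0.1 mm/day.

dPW/dt ≈ -0.8 mm/day

dPW/dt = E − P + C = 1.1 − 12.6 + (10.7) = -0.8 mm/day.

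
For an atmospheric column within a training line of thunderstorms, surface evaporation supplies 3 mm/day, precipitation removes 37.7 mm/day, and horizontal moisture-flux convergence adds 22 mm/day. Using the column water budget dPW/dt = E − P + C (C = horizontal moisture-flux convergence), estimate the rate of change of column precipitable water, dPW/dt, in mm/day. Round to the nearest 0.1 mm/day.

dPW/dt = E − P + C = 3 − 37.7 + (22) = -12.7 mm/day.

dPW/dt ≈ -12.7 mm/day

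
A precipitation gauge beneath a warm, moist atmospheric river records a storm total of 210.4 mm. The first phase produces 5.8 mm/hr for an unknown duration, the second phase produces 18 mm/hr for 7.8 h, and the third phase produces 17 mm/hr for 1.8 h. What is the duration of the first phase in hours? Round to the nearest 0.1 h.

Known phases: 18 × 7.8 + 17 × 1.8 = 140.4 + 30.6 = 171 mm.
Remaining depth = 210.4 − 171 = 39.4 mm.
Duration = 39.4 / 5.8 = 6.8 h.

duration ≈ 6.8 h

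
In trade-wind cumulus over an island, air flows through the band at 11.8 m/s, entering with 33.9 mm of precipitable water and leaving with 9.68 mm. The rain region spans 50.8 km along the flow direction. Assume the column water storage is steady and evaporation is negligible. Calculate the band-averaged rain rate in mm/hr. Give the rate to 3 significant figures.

Column moisture flux per unit crosswind length is F = V × PW.
Inflow: F_in = 11.8 × 33.9 = 400.02 mm·m/s
Outflow: F_out = 11.8 × 9.68 = 114.224 mm·m/s
Steady-state rate R = (F_in − F_out)/L = (400.02 − 114.224) / 50800 m = 5.626e-03 mm/s.
R = 5.626e-03 × 3600 = 20.3 mm/hr.

R ≈ 20.3 mm/hr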